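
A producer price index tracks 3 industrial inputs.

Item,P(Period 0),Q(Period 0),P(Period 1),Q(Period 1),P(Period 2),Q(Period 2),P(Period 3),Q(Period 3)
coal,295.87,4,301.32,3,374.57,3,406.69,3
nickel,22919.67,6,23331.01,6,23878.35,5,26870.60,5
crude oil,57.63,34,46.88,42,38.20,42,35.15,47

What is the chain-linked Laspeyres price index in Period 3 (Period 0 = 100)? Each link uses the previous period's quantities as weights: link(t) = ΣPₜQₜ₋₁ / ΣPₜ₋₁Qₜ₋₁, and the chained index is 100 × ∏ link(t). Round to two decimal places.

116.42

Link Period 0→Period 1:
ΣP(Period 1)Q(Period 0) = 301.32×4 + 23331.01×6 + 46.88×34 = 1205.28 + 139986.06 + 1593.92 = 142785.26
ΣP(Period 0)Q(Period 0) = 295.87×4 + 22919.67×6 + 57.63×34 = 1183.48 + 137518.02 + 1959.42 = 140660.92
link = 142785.26/140660.92 = 1.015103
Link Period 1→Period 2:
ΣP(Period 2)Q(Period 1) = 374.57×3 + 23878.35×6 + 38.20×42 = 1123.71 + 143270.1 + 1604.4 = 145998.21
ΣP(Period 1)Q(Period 1) = 301.32×3 + 23331.01×6 + 46.88×42 = 903.96 + 139986.06 + 1968.96 = 142858.98
link = 145998.21/142858.98 = 1.021974
Link Period 2→Period 3:
ΣP(Period 3)Q(Period 2) = 406.69×3 + 26870.60×5 + 35.15×42 = 1220.07 + 134353 + 1476.3 = 137049.37
ΣP(Period 2)Q(Period 2) = 374.57×3 + 23878.35×5 + 38.20×42 = 1123.71 + 119391.75 + 1604.4 = 122119.86
link = 137049.37/122119.86 = 1.122253
Chained index = 100 × 1.015103 × 1.021974 × 1.122253 = 116.4235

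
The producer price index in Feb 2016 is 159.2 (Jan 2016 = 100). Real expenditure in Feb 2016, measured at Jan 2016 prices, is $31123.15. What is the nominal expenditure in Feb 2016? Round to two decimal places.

Nominal = Real × (Index/100) = 31123.15 × (159.2/100)
        = 31123.15 × 1.592 = 49548.0548

49548.05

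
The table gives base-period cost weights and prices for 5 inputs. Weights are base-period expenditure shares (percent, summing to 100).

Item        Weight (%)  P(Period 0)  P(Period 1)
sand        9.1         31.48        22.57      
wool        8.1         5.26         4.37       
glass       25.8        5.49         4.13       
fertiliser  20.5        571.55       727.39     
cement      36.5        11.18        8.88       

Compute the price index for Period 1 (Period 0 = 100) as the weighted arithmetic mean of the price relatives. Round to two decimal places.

87.74

sand: 9.1 × (22.57/31.48) = 9.1 × 0.716963 = 6.5244
wool: 8.1 × (4.37/5.26) = 8.1 × 0.830798 = 6.7295
glass: 25.8 × (4.13/5.49) = 25.8 × 0.752277 = 19.4087
fertiliser: 20.5 × (727.39/571.55) = 20.5 × 1.272662 = 26.0896
cement: 36.5 × (8.88/11.18) = 36.5 × 0.794275 = 28.9911
Index = Σ wᵢ·(p₁ᵢ/p₀ᵢ) = 6.5244 + 6.7295 + 19.4087 + 26.0896 + 28.9911 = 87.7432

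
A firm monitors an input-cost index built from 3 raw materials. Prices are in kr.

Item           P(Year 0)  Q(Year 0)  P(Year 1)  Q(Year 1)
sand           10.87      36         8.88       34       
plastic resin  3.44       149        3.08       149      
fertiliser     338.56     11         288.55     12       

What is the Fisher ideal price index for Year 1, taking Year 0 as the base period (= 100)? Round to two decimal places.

Laspeyres component (base-period weights):
ΣP(Year 1)Q(Year 0) = 8.88×36 + 3.08×149 + 288.55×11 = 319.68 + 458.92 + 3174.05 = 3952.65
ΣP(Year 0)Q(Year 0) = 10.87×36 + 3.44×149 + 338.56×11 = 391.32 + 512.56 + 3724.16 = 4628.04
L = 3952.65 / 4628.04 × 100 = 85.4066
Paasche component (current-period weights):
ΣP(Year 1)Q(Year 1) = 8.88×34 + 3.08×149 + 288.55×12 = 301.92 + 458.92 + 3462.6 = 4223.44
ΣP(Year 0)Q(Year 1) = 10.87×34 + 3.44×149 + 338.56×12 = 369.58 + 512.56 + 4062.72 = 4944.86
P = 4223.44 / 4944.86 × 100 = 85.4107
Fisher = √(L × P) = √(85.4066 × 85.4107) = 85.4086

85.41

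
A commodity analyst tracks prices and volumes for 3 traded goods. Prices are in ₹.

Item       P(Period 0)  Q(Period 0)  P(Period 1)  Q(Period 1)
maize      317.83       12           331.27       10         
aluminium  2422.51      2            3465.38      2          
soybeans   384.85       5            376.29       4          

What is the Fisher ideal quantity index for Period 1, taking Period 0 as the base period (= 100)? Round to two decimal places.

91.11

Laspeyres component (base-period weights):
ΣP(Period 0)Q(Period 1) = 317.83×10 + 2422.51×2 + 384.85×4 = 3178.3 + 4845.02 + 1539.4 = 9562.72
ΣP(Period 0)Q(Period 0) = 317.83×12 + 2422.51×2 + 384.85×5 = 3813.96 + 4845.02 + 1924.25 = 10583.23
L = 9562.72 / 10583.23 × 100 = 90.3573
Paasche component (current-period weights):
ΣP(Period 1)Q(Period 1) = 331.27×10 + 3465.38×2 + 376.29×4 = 3312.7 + 6930.76 + 1505.16 = 11748.62
ΣP(Period 1)Q(Period 0) = 331.27×12 + 3465.38×2 + 376.29×5 = 3975.24 + 6930.76 + 1881.45 = 12787.45
P = 11748.62 / 12787.45 × 100 = 91.8762
Fisher = √(L × P) = √(90.3573 × 91.8762) = 91.1136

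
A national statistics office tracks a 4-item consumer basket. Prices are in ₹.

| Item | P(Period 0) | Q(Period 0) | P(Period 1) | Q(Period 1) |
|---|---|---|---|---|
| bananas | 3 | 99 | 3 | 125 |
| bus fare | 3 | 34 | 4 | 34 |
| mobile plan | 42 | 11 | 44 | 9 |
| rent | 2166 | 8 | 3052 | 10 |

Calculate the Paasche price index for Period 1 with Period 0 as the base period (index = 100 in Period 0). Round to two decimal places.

139.58

Paasche price index uses current-period quantities as weights.
ΣP(Period 1)·Q(Period 1) = 3×125 + 4×34 + 44×9 + 3052×10 = 375 + 136 + 396 + 30520 = 31427
ΣP(Period 0)·Q(Period 1) = 3×125 + 3×34 + 42×9 + 2166×10 = 375 + 102 + 378 + 21660 = 22515
Index = 31427 / 22515 × 100 = 139.5825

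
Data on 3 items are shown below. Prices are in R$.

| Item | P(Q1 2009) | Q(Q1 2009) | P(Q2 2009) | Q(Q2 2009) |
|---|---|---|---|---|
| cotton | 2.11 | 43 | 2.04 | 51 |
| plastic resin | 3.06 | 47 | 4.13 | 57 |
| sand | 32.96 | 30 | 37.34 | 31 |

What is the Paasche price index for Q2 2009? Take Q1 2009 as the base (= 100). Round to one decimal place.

Paasche price index uses current-period quantities as weights.
ΣP(Q2 2009)·Q(Q2 2009) = 2.04×51 + 4.13×57 + 37.34×31 = 104.04 + 235.41 + 1157.54 = 1496.99
ΣP(Q1 2009)·Q(Q2 2009) = 2.11×51 + 3.06×57 + 32.96×31 = 107.61 + 174.42 + 1021.76 = 1303.79
Index = 1496.99 / 1303.79 × 100 = 114.8183

114.8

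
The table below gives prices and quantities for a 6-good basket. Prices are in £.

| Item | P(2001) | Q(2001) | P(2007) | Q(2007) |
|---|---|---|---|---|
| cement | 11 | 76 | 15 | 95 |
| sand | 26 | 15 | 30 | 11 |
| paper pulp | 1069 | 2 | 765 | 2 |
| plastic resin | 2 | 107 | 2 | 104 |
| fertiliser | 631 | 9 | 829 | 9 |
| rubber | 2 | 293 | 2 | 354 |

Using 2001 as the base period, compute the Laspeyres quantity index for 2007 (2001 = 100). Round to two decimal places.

Laspeyres quantity index uses base-period prices as weights.
ΣP(2001)·Q(2007) = 11×95 + 26×11 + 1069×2 + 2×104 + 631×9 + 2×354 = 1045 + 286 + 2138 + 208 + 5679 + 708 = 10064
ΣP(2001)·Q(2001) = 11×76 + 26×15 + 1069×2 + 2×107 + 631×9 + 2×293 = 836 + 390 + 2138 + 214 + 5679 + 586 = 9843
Index = 10064 / 9843 × 100 = 102.2453

102.25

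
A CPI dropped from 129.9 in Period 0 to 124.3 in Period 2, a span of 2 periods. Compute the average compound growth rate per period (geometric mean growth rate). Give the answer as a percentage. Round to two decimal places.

Growth factor = (124.3/129.9)^(1/2) = (0.956890)^(1/2) = 0.978208
Growth rate = 0.978208 − 1 = -0.021792 = -2.1792%

-2.18%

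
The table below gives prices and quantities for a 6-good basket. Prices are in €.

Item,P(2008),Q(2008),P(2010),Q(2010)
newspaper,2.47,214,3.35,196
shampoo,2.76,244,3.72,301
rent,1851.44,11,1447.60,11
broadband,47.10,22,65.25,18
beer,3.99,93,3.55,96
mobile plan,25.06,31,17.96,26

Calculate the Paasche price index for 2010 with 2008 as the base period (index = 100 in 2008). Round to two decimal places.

83.53

Paasche price index uses current-period quantities as weights.
ΣP(2010)·Q(2010) = 3.35×196 + 3.72×301 + 1447.60×11 + 65.25×18 + 3.55×96 + 17.96×26 = 656.6 + 1119.72 + 15923.6 + 1174.5 + 340.8 + 466.96 = 19682.18
ΣP(2008)·Q(2010) = 2.47×196 + 2.76×301 + 1851.44×11 + 47.10×18 + 3.99×96 + 25.06×26 = 484.12 + 830.76 + 20365.84 + 847.8 + 383.04 + 651.56 = 23563.12
Index = 19682.18 / 23563.12 × 100 = 83.5296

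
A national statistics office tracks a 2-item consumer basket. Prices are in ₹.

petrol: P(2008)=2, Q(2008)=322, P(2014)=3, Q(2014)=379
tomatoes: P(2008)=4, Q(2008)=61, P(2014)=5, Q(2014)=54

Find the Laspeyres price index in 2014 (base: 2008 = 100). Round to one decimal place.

143.1

Laspeyres price index uses base-period quantities as weights.
ΣP(2014)·Q(2008) = 3×322 + 5×61 = 966 + 305 = 1271
ΣP(2008)·Q(2008) = 2×322 + 4×61 = 644 + 244 = 888
Index = 1271 / 888 × 100 = 143.1306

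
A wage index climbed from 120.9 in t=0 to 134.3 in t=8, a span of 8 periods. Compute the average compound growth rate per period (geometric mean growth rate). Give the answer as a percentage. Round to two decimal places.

1.32%

Growth factor = (134.3/120.9)^(1/8) = (1.110835)^(1/8) = 1.013226
Growth rate = 1.013226 − 1 = 0.013226 = 1.3226%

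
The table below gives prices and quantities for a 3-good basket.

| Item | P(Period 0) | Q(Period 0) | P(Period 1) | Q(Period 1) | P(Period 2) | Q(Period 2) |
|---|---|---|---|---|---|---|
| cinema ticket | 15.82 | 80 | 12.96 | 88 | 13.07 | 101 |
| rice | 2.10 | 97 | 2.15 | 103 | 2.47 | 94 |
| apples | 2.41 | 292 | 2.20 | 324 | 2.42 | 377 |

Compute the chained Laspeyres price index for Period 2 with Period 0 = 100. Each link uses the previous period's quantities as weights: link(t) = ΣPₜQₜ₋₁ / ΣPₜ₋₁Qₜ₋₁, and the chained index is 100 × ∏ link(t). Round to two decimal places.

Link Period 0→Period 1:
ΣP(Period 1)Q(Period 0) = 12.96×80 + 2.15×97 + 2.20×292 = 1036.8 + 208.55 + 642.4 = 1887.75
ΣP(Period 0)Q(Period 0) = 15.82×80 + 2.10×97 + 2.41×292 = 1265.6 + 203.7 + 703.72 = 2173.02
link = 1887.75/2173.02 = 0.868722
Link Period 1→Period 2:
ΣP(Period 2)Q(Period 1) = 13.07×88 + 2.47×103 + 2.42×324 = 1150.16 + 254.41 + 784.08 = 2188.65
ΣP(Period 1)Q(Period 1) = 12.96×88 + 2.15×103 + 2.20×324 = 1140.48 + 221.45 + 712.8 = 2074.73
link = 2188.65/2074.73 = 1.054908
Chained index = 100 × 0.868722 × 1.054908 = 91.6422

91.64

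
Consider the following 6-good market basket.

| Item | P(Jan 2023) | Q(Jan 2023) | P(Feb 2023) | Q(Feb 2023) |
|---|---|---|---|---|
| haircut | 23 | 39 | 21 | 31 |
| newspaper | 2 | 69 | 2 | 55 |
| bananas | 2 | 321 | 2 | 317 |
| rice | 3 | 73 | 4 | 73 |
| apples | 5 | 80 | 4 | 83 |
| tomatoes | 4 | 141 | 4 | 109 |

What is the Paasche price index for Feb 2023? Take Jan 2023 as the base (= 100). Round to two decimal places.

Paasche price index uses current-period quantities as weights.
ΣP(Feb 2023)·Q(Feb 2023) = 21×31 + 2×55 + 2×317 + 4×73 + 4×83 + 4×109 = 651 + 110 + 634 + 292 + 332 + 436 = 2455
ΣP(Jan 2023)·Q(Feb 2023) = 23×31 + 2×55 + 2×317 + 3×73 + 5×83 + 4×109 = 713 + 110 + 634 + 219 + 415 + 436 = 2527
Index = 2455 / 2527 × 100 = 97.1508

97.15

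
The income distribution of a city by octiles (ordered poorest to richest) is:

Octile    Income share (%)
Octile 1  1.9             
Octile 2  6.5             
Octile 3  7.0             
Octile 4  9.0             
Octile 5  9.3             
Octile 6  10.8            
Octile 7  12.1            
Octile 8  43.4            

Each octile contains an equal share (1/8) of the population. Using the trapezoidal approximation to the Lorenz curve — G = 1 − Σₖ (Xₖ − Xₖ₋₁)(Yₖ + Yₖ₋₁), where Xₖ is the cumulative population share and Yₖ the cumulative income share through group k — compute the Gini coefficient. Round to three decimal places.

Cumulative income shares Yₖ: 0.0190, 0.0840, 0.1540, 0.2440, 0.3370, 0.4450, 0.5660, 1.0000
Σ (Xₖ−Xₖ₋₁)(Yₖ+Yₖ₋₁) = (1/8)(0.0190+0.0000) + (1/8)(0.0840+0.0190) + (1/8)(0.1540+0.0840) + (1/8)(0.2440+0.1540) + (1/8)(0.3370+0.2440) + (1/8)(0.4450+0.3370) + (1/8)(0.5660+0.4450) + (1/8)(1.0000+0.5660)
  = 0.0024 + 0.0129 + 0.0298 + 0.0498 + 0.0726 + 0.0978 + 0.1264 + 0.1958 = 0.5873
G = 1 − 0.5873 = 0.4127

0.413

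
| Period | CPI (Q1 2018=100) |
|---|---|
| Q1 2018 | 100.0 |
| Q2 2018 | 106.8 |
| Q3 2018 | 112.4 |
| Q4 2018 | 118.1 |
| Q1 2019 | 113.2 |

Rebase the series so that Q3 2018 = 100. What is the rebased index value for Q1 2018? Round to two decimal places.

88.97

Rebased(Q1 2018) = 100.0 / 112.4 × 100 = 88.9680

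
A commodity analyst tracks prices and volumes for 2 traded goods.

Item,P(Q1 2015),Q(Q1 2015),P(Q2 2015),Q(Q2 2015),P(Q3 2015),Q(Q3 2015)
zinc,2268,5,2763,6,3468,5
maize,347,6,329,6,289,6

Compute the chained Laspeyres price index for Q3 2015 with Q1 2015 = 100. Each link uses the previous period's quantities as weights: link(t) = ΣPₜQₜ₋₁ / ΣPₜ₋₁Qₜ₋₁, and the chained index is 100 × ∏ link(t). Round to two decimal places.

142.94

Link Q1 2015→Q2 2015:
ΣP(Q2 2015)Q(Q1 2015) = 2763×5 + 329×6 = 13815 + 1974 = 15789
ΣP(Q1 2015)Q(Q1 2015) = 2268×5 + 347×6 = 11340 + 2082 = 13422
link = 15789/13422 = 1.176352
Link Q2 2015→Q3 2015:
ΣP(Q3 2015)Q(Q2 2015) = 3468×6 + 289×6 = 20808 + 1734 = 22542
ΣP(Q2 2015)Q(Q2 2015) = 2763×6 + 329×6 = 16578 + 1974 = 18552
link = 22542/18552 = 1.215071
Chained index = 100 × 1.176352 × 1.215071 = 142.9352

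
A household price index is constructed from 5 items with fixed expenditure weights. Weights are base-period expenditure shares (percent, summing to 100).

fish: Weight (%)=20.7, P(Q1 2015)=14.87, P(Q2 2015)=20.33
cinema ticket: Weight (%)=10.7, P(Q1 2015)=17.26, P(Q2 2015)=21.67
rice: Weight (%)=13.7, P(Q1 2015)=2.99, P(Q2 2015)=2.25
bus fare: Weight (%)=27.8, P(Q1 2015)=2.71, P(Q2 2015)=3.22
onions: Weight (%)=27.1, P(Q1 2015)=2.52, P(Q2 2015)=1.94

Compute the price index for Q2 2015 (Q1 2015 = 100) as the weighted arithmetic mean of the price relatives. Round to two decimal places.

fish: 20.7 × (20.33/14.87) = 20.7 × 1.367182 = 28.3007
cinema ticket: 10.7 × (21.67/17.26) = 10.7 × 1.255504 = 13.4339
rice: 13.7 × (2.25/2.99) = 13.7 × 0.752508 = 10.3094
bus fare: 27.8 × (3.22/2.71) = 27.8 × 1.188192 = 33.0317
onions: 27.1 × (1.94/2.52) = 27.1 × 0.769841 = 20.8627
Index = Σ wᵢ·(p₁ᵢ/p₀ᵢ) = 28.3007 + 13.4339 + 10.3094 + 33.0317 + 20.8627 = 105.9384

105.94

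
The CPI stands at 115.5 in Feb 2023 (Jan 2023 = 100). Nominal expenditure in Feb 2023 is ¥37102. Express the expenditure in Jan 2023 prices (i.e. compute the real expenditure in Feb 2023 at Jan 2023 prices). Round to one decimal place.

Real = Nominal ÷ (Index/100) = 37102 ÷ (115.5/100)
     = 37102 ÷ 1.155 = 32122.9437

32122.9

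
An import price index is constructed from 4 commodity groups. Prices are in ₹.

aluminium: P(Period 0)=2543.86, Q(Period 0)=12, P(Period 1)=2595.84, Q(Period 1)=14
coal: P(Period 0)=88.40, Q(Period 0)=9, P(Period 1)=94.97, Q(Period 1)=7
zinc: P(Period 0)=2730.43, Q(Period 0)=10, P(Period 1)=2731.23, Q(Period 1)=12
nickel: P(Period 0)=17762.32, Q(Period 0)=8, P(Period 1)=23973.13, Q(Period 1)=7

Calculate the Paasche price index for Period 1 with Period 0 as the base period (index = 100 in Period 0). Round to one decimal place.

122.9

Paasche price index uses current-period quantities as weights.
ΣP(Period 1)·Q(Period 1) = 2595.84×14 + 94.97×7 + 2731.23×12 + 23973.13×7 = 36341.76 + 664.79 + 32774.76 + 167811.91 = 237593.22
ΣP(Period 0)·Q(Period 1) = 2543.86×14 + 88.40×7 + 2730.43×12 + 17762.32×7 = 35614.04 + 618.8 + 32765.16 + 124336.24 = 193334.24
Index = 237593.22 / 193334.24 × 100 = 122.8925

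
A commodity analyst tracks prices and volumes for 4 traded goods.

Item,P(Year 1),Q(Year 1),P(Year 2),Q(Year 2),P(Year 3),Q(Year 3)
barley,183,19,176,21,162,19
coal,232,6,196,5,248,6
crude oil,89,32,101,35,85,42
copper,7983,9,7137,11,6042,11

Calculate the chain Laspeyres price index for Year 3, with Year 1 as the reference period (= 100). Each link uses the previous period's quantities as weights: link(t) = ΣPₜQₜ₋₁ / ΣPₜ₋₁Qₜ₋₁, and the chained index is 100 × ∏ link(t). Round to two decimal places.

77.29

Link Year 1→Year 2:
ΣP(Year 2)Q(Year 1) = 176×19 + 196×6 + 101×32 + 7137×9 = 3344 + 1176 + 3232 + 64233 = 71985
ΣP(Year 1)Q(Year 1) = 183×19 + 232×6 + 89×32 + 7983×9 = 3477 + 1392 + 2848 + 71847 = 79564
link = 71985/79564 = 0.904743
Link Year 2→Year 3:
ΣP(Year 3)Q(Year 2) = 162×21 + 248×5 + 85×35 + 6042×11 = 3402 + 1240 + 2975 + 66462 = 74079
ΣP(Year 2)Q(Year 2) = 176×21 + 196×5 + 101×35 + 7137×11 = 3696 + 980 + 3535 + 78507 = 86718
link = 74079/86718 = 0.854252
Chained index = 100 × 0.904743 × 0.854252 = 77.2879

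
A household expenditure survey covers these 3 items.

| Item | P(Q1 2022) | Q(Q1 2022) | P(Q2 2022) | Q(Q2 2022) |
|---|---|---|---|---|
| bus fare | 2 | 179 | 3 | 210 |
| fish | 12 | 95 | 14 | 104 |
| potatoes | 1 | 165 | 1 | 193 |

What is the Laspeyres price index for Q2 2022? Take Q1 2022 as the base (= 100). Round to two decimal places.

Laspeyres price index uses base-period quantities as weights.
ΣP(Q2 2022)·Q(Q1 2022) = 3×179 + 14×95 + 1×165 = 537 + 1330 + 165 = 2032
ΣP(Q1 2022)·Q(Q1 2022) = 2×179 + 12×95 + 1×165 = 358 + 1140 + 165 = 1663
Index = 2032 / 1663 × 100 = 122.1888

122.19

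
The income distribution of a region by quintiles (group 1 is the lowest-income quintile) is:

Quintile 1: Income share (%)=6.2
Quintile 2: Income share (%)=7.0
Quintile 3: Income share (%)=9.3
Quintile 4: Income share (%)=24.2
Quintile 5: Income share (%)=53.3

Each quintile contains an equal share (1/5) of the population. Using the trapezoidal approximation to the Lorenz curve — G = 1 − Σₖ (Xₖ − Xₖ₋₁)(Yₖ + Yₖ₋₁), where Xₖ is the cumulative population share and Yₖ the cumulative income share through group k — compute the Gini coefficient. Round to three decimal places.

0.446

Cumulative income shares Yₖ: 0.0620, 0.1320, 0.2250, 0.4670, 1.0000
Σ (Xₖ−Xₖ₋₁)(Yₖ+Yₖ₋₁) = (1/5)(0.0620+0.0000) + (1/5)(0.1320+0.0620) + (1/5)(0.2250+0.1320) + (1/5)(0.4670+0.2250) + (1/5)(1.0000+0.4670)
  = 0.0124 + 0.0388 + 0.0714 + 0.1384 + 0.2934 = 0.5544
G = 1 − 0.5544 = 0.4456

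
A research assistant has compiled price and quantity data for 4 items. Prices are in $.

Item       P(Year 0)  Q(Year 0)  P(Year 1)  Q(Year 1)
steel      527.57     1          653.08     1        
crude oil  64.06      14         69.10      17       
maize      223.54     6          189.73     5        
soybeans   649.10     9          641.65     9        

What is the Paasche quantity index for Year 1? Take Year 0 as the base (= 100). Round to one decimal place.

Paasche quantity index uses current-period prices as weights.
ΣP(Year 1)·Q(Year 1) = 653.08×1 + 69.10×17 + 189.73×5 + 641.65×9 = 653.08 + 1174.7 + 948.65 + 5774.85 = 8551.28
ΣP(Year 1)·Q(Year 0) = 653.08×1 + 69.10×14 + 189.73×6 + 641.65×9 = 653.08 + 967.4 + 1138.38 + 5774.85 = 8533.71
Index = 8551.28 / 8533.71 × 100 = 100.2059

100.2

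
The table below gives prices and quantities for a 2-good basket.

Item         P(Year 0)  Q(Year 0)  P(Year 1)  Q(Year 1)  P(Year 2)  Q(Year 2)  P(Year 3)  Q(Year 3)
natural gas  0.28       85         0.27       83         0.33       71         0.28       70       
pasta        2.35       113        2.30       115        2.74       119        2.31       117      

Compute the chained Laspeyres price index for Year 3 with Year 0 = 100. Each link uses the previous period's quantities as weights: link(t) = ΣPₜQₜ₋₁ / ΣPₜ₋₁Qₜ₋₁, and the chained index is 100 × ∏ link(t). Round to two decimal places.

98.42

Link Year 0→Year 1:
ΣP(Year 1)Q(Year 0) = 0.27×85 + 2.30×113 = 22.95 + 259.9 = 282.85
ΣP(Year 0)Q(Year 0) = 0.28×85 + 2.35×113 = 23.8 + 265.55 = 289.35
link = 282.85/289.35 = 0.977536
Link Year 1→Year 2:
ΣP(Year 2)Q(Year 1) = 0.33×83 + 2.74×115 = 27.39 + 315.1 = 342.49
ΣP(Year 1)Q(Year 1) = 0.27×83 + 2.30×115 = 22.41 + 264.5 = 286.91
link = 342.49/286.91 = 1.193719
Link Year 2→Year 3:
ΣP(Year 3)Q(Year 2) = 0.28×71 + 2.31×119 = 19.88 + 274.89 = 294.77
ΣP(Year 2)Q(Year 2) = 0.33×71 + 2.74×119 = 23.43 + 326.06 = 349.49
link = 294.77/349.49 = 0.843429
Chained index = 100 × 0.977536 × 1.193719 × 0.843429 = 98.4200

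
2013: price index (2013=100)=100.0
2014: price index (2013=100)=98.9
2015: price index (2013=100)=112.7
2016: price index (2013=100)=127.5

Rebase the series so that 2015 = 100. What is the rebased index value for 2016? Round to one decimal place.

Rebased(2016) = 127.5 / 112.7 × 100 = 113.1322

113.1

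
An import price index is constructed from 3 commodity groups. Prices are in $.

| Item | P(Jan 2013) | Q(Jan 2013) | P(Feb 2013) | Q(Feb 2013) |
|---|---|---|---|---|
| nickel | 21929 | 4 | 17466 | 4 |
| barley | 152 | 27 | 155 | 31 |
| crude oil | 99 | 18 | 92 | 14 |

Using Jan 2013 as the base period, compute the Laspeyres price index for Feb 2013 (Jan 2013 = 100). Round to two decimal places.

80.88

Laspeyres price index uses base-period quantities as weights.
ΣP(Feb 2013)·Q(Jan 2013) = 17466×4 + 155×27 + 92×18 = 69864 + 4185 + 1656 = 75705
ΣP(Jan 2013)·Q(Jan 2013) = 21929×4 + 152×27 + 99×18 = 87716 + 4104 + 1782 = 93602
Index = 75705 / 93602 × 100 = 80.8797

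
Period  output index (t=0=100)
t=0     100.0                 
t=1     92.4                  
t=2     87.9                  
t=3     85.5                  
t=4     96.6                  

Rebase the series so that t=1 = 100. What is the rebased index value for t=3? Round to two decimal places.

Rebased(t=3) = 85.5 / 92.4 × 100 = 92.5325

92.53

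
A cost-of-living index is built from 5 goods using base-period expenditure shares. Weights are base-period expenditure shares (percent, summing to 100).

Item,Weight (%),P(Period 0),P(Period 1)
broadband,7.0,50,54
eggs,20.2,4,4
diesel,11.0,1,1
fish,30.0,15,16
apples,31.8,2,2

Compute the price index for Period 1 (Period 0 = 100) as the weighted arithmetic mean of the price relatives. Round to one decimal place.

broadband: 7.0 × (54/50) = 7.0 × 1.080000 = 7.5600
eggs: 20.2 × (4/4) = 20.2 × 1.000000 = 20.2000
diesel: 11.0 × (1/1) = 11.0 × 1.000000 = 11.0000
fish: 30.0 × (16/15) = 30.0 × 1.066667 = 32.0000
apples: 31.8 × (2/2) = 31.8 × 1.000000 = 31.8000
Index = Σ wᵢ·(p₁ᵢ/p₀ᵢ) = 7.5600 + 20.2000 + 11.0000 + 32.0000 + 31.8000 = 102.5600

102.6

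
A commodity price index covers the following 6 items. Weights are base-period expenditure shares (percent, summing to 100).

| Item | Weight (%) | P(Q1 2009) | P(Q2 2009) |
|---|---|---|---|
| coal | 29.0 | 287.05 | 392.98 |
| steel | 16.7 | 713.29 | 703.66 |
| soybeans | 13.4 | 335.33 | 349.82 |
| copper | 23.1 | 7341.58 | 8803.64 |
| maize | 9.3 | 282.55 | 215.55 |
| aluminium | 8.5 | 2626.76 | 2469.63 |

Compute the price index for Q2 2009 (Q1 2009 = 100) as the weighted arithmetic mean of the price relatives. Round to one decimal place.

112.9

coal: 29.0 × (392.98/287.05) = 29.0 × 1.369030 = 39.7019
steel: 16.7 × (703.66/713.29) = 16.7 × 0.986499 = 16.4745
soybeans: 13.4 × (349.82/335.33) = 13.4 × 1.043211 = 13.9790
copper: 23.1 × (8803.64/7341.58) = 23.1 × 1.199148 = 27.7003
maize: 9.3 × (215.55/282.55) = 9.3 × 0.762874 = 7.0947
aluminium: 8.5 × (2469.63/2626.76) = 8.5 × 0.940181 = 7.9915
Index = Σ wᵢ·(p₁ᵢ/p₀ᵢ) = 39.7019 + 16.4745 + 13.9790 + 27.7003 + 7.0947 + 7.9915 = 112.9420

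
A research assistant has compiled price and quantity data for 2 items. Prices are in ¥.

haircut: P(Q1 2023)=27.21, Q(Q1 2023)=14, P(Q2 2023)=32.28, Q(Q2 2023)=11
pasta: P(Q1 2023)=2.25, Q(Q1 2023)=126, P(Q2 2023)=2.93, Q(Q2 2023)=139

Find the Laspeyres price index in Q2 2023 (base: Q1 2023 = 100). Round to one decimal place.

123.6

Laspeyres price index uses base-period quantities as weights.
ΣP(Q2 2023)·Q(Q1 2023) = 32.28×14 + 2.93×126 = 451.92 + 369.18 = 821.1
ΣP(Q1 2023)·Q(Q1 2023) = 27.21×14 + 2.25×126 = 380.94 + 283.5 = 664.44
Index = 821.1 / 664.44 × 100 = 123.5777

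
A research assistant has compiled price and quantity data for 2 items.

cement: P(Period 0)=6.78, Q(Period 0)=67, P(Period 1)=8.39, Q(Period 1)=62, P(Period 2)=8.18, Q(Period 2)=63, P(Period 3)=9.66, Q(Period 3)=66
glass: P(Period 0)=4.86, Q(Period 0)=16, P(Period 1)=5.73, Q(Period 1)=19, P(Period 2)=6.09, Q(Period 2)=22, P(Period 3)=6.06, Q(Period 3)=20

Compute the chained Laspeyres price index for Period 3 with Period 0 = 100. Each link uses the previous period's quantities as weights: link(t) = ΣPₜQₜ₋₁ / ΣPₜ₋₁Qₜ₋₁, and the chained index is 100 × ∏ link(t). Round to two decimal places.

139.03

Link Period 0→Period 1:
ΣP(Period 1)Q(Period 0) = 8.39×67 + 5.73×16 = 562.13 + 91.68 = 653.81
ΣP(Period 0)Q(Period 0) = 6.78×67 + 4.86×16 = 454.26 + 77.76 = 532.02
link = 653.81/532.02 = 1.228920
Link Period 1→Period 2:
ΣP(Period 2)Q(Period 1) = 8.18×62 + 6.09×19 = 507.16 + 115.71 = 622.87
ΣP(Period 1)Q(Period 1) = 8.39×62 + 5.73×19 = 520.18 + 108.87 = 629.05
link = 622.87/629.05 = 0.990176
Link Period 2→Period 3:
ΣP(Period 3)Q(Period 2) = 9.66×63 + 6.06×22 = 608.58 + 133.32 = 741.9
ΣP(Period 2)Q(Period 2) = 8.18×63 + 6.09×22 = 515.34 + 133.98 = 649.32
link = 741.9/649.32 = 1.142580
Chained index = 100 × 1.228920 × 0.990176 × 1.142580 = 139.0345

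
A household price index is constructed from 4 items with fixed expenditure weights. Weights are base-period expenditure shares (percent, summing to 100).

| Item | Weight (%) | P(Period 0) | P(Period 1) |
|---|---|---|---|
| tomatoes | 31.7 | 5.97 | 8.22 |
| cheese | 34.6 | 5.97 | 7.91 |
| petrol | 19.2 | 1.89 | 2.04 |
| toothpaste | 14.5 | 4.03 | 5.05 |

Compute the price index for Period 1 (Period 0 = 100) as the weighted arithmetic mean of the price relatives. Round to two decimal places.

tomatoes: 31.7 × (8.22/5.97) = 31.7 × 1.376884 = 43.6472
cheese: 34.6 × (7.91/5.97) = 34.6 × 1.324958 = 45.8436
petrol: 19.2 × (2.04/1.89) = 19.2 × 1.079365 = 20.7238
toothpaste: 14.5 × (5.05/4.03) = 14.5 × 1.253102 = 18.1700
Index = Σ wᵢ·(p₁ᵢ/p₀ᵢ) = 43.6472 + 45.8436 + 20.7238 + 18.1700 = 128.3846

128.38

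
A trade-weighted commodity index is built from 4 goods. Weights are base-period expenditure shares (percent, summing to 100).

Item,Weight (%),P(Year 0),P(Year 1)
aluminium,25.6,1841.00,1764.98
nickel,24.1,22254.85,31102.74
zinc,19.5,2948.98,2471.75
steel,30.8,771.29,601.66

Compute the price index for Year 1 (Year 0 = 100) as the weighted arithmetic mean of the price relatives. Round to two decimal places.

98.59

aluminium: 25.6 × (1764.98/1841.00) = 25.6 × 0.958707 = 24.5429
nickel: 24.1 × (31102.74/22254.85) = 24.1 × 1.397571 = 33.6815
zinc: 19.5 × (2471.75/2948.98) = 19.5 × 0.838171 = 16.3443
steel: 30.8 × (601.66/771.29) = 30.8 × 0.780070 = 24.0261
Index = Σ wᵢ·(p₁ᵢ/p₀ᵢ) = 24.5429 + 33.6815 + 16.3443 + 24.0261 = 98.5949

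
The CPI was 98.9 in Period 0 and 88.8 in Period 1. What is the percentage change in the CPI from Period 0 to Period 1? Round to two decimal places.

Change = (88.8 − 98.9) / 98.9 × 100
       = -10.1 / 98.9 × 100 = -10.2123%

-10.21%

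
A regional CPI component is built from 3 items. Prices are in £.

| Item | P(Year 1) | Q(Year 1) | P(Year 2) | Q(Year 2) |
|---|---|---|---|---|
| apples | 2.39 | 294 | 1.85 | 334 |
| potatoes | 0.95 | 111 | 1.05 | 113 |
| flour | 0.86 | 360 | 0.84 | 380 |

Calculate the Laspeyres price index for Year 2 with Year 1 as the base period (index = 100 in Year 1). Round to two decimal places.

86.14

Laspeyres price index uses base-period quantities as weights.
ΣP(Year 2)·Q(Year 1) = 1.85×294 + 1.05×111 + 0.84×360 = 543.9 + 116.55 + 302.4 = 962.85
ΣP(Year 1)·Q(Year 1) = 2.39×294 + 0.95×111 + 0.86×360 = 702.66 + 105.45 + 309.6 = 1117.71
Index = 962.85 / 1117.71 × 100 = 86.1449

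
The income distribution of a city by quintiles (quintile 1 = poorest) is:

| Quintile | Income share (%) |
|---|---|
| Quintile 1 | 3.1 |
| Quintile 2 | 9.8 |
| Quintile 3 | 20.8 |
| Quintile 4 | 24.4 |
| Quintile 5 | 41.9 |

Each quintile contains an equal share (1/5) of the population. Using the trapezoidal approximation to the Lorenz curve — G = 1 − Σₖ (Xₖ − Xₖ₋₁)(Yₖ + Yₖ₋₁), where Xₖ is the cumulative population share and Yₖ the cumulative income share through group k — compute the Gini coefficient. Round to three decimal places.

0.369

Cumulative income shares Yₖ: 0.0310, 0.1290, 0.3370, 0.5810, 1.0000
Σ (Xₖ−Xₖ₋₁)(Yₖ+Yₖ₋₁) = (1/5)(0.0310+0.0000) + (1/5)(0.1290+0.0310) + (1/5)(0.3370+0.1290) + (1/5)(0.5810+0.3370) + (1/5)(1.0000+0.5810)
  = 0.0062 + 0.0320 + 0.0932 + 0.1836 + 0.3162 = 0.6312
G = 1 − 0.6312 = 0.3688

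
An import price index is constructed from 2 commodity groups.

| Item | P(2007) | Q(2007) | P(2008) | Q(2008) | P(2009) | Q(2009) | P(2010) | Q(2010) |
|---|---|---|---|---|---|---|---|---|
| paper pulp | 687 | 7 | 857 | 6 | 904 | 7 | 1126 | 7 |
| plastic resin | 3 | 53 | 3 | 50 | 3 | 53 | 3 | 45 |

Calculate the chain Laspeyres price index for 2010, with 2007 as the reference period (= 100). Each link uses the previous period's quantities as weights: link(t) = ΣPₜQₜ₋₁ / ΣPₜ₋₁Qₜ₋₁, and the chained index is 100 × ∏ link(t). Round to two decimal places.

Link 2007→2008:
ΣP(2008)Q(2007) = 857×7 + 3×53 = 5999 + 159 = 6158
ΣP(2007)Q(2007) = 687×7 + 3×53 = 4809 + 159 = 4968
link = 6158/4968 = 1.239533
Link 2008→2009:
ΣP(2009)Q(2008) = 904×6 + 3×50 = 5424 + 150 = 5574
ΣP(2008)Q(2008) = 857×6 + 3×50 = 5142 + 150 = 5292
link = 5574/5292 = 1.053288
Link 2009→2010:
ΣP(2010)Q(2009) = 1126×7 + 3×53 = 7882 + 159 = 8041
ΣP(2009)Q(2009) = 904×7 + 3×53 = 6328 + 159 = 6487
link = 8041/6487 = 1.239556
Chained index = 100 × 1.239533 × 1.053288 × 1.239556 = 161.8346

161.83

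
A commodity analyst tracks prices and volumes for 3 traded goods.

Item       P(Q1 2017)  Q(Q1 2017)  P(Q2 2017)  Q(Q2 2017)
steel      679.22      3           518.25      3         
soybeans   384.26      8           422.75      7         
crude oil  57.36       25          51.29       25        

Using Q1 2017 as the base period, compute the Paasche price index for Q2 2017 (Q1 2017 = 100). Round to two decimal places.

94.07

Paasche price index uses current-period quantities as weights.
ΣP(Q2 2017)·Q(Q2 2017) = 518.25×3 + 422.75×7 + 51.29×25 = 1554.75 + 2959.25 + 1282.25 = 5796.25
ΣP(Q1 2017)·Q(Q2 2017) = 679.22×3 + 384.26×7 + 57.36×25 = 2037.66 + 2689.82 + 1434 = 6161.48
Index = 5796.25 / 6161.48 × 100 = 94.0724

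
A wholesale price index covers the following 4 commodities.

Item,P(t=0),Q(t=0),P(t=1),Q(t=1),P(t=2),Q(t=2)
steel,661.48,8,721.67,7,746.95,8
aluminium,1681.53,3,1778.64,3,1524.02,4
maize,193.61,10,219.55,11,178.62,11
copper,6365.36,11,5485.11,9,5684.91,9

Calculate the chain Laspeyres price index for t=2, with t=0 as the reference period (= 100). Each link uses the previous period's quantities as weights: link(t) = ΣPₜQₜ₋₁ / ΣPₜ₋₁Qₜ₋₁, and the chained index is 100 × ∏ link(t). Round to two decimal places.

Link t=0→t=1:
ΣP(t=1)Q(t=0) = 721.67×8 + 1778.64×3 + 219.55×10 + 5485.11×11 = 5773.36 + 5335.92 + 2195.5 + 60336.21 = 73640.99
ΣP(t=0)Q(t=0) = 661.48×8 + 1681.53×3 + 193.61×10 + 6365.36×11 = 5291.84 + 5044.59 + 1936.1 + 70018.96 = 82291.49
link = 73640.99/82291.49 = 0.894880
Link t=1→t=2:
ΣP(t=2)Q(t=1) = 746.95×7 + 1524.02×3 + 178.62×11 + 5684.91×9 = 5228.65 + 4572.06 + 1964.82 + 51164.19 = 62929.72
ΣP(t=1)Q(t=1) = 721.67×7 + 1778.64×3 + 219.55×11 + 5485.11×9 = 5051.69 + 5335.92 + 2415.05 + 49365.99 = 62168.65
link = 62929.72/62168.65 = 1.012242
Chained index = 100 × 0.894880 × 1.012242 = 90.5835

90.58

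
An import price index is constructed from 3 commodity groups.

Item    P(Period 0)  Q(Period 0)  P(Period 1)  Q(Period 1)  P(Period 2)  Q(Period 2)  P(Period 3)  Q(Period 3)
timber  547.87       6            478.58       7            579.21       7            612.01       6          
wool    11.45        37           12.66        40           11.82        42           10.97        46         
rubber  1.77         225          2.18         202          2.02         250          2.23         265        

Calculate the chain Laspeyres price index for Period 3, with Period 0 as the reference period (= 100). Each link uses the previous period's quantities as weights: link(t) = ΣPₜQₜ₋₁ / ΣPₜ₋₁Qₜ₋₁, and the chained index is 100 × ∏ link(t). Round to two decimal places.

Link Period 0→Period 1:
ΣP(Period 1)Q(Period 0) = 478.58×6 + 12.66×37 + 2.18×225 = 2871.48 + 468.42 + 490.5 = 3830.4
ΣP(Period 0)Q(Period 0) = 547.87×6 + 11.45×37 + 1.77×225 = 3287.22 + 423.65 + 398.25 = 4109.12
link = 3830.4/4109.12 = 0.932170
Link Period 1→Period 2:
ΣP(Period 2)Q(Period 1) = 579.21×7 + 11.82×40 + 2.02×202 = 4054.47 + 472.8 + 408.04 = 4935.31
ΣP(Period 1)Q(Period 1) = 478.58×7 + 12.66×40 + 2.18×202 = 3350.06 + 506.4 + 440.36 = 4296.82
link = 4935.31/4296.82 = 1.148596
Link Period 2→Period 3:
ΣP(Period 3)Q(Period 2) = 612.01×7 + 10.97×42 + 2.23×250 = 4284.07 + 460.74 + 557.5 = 5302.31
ΣP(Period 2)Q(Period 2) = 579.21×7 + 11.82×42 + 2.02×250 = 4054.47 + 496.44 + 505 = 5055.91
link = 5302.31/5055.91 = 1.048735
Chained index = 100 × 0.932170 × 1.148596 × 1.048735 = 112.2867

112.29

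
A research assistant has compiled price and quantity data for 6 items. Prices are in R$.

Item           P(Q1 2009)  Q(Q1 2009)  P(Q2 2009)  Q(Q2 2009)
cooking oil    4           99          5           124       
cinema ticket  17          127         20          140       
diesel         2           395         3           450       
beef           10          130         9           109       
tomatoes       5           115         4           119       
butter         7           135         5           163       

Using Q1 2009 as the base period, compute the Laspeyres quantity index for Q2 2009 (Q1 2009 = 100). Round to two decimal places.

Laspeyres quantity index uses base-period prices as weights.
ΣP(Q1 2009)·Q(Q2 2009) = 4×124 + 17×140 + 2×450 + 10×109 + 5×119 + 7×163 = 496 + 2380 + 900 + 1090 + 595 + 1141 = 6602
ΣP(Q1 2009)·Q(Q1 2009) = 4×99 + 17×127 + 2×395 + 10×130 + 5×115 + 7×135 = 396 + 2159 + 790 + 1300 + 575 + 945 = 6165
Index = 6602 / 6165 × 100 = 107.0884

107.09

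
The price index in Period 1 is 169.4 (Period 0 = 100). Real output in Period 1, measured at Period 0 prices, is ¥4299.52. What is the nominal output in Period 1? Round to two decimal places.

7283.39

Nominal = Real × (Index/100) = 4299.52 × (169.4/100)
        = 4299.52 × 1.694 = 7283.3869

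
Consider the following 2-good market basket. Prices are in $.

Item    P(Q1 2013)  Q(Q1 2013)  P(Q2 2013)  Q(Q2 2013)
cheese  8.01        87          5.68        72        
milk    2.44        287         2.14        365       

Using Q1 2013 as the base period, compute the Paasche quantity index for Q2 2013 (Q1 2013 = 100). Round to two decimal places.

107.37

Paasche quantity index uses current-period prices as weights.
ΣP(Q2 2013)·Q(Q2 2013) = 5.68×72 + 2.14×365 = 408.96 + 781.1 = 1190.06
ΣP(Q2 2013)·Q(Q1 2013) = 5.68×87 + 2.14×287 = 494.16 + 614.18 = 1108.34
Index = 1190.06 / 1108.34 × 100 = 107.3732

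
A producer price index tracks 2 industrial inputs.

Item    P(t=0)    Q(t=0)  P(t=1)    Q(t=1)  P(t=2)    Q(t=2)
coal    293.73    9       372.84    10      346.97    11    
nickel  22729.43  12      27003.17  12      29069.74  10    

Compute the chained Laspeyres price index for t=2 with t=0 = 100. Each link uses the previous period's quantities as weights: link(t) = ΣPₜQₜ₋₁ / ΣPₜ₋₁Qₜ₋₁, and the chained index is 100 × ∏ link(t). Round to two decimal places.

Link t=0→t=1:
ΣP(t=1)Q(t=0) = 372.84×9 + 27003.17×12 = 3355.56 + 324038.04 = 327393.6
ΣP(t=0)Q(t=0) = 293.73×9 + 22729.43×12 = 2643.57 + 272753.16 = 275396.73
link = 327393.6/275396.73 = 1.188807
Link t=1→t=2:
ΣP(t=2)Q(t=1) = 346.97×10 + 29069.74×12 = 3469.7 + 348836.88 = 352306.58
ΣP(t=1)Q(t=1) = 372.84×10 + 27003.17×12 = 3728.4 + 324038.04 = 327766.44
link = 352306.58/327766.44 = 1.074871
Chained index = 100 × 1.188807 × 1.074871 = 127.7814

127.78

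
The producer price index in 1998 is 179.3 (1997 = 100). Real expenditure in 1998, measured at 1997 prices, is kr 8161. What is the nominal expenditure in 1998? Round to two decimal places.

Nominal = Real × (Index/100) = 8161 × (179.3/100)
        = 8161 × 1.793 = 14632.6730

14632.67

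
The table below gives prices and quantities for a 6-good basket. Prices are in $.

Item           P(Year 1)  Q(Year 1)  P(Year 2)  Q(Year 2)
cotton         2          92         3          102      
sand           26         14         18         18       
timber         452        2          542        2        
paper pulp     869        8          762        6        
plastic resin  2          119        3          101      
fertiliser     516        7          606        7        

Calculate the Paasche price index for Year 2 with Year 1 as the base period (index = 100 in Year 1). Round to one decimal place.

Paasche price index uses current-period quantities as weights.
ΣP(Year 2)·Q(Year 2) = 3×102 + 18×18 + 542×2 + 762×6 + 3×101 + 606×7 = 306 + 324 + 1084 + 4572 + 303 + 4242 = 10831
ΣP(Year 1)·Q(Year 2) = 2×102 + 26×18 + 452×2 + 869×6 + 2×101 + 516×7 = 204 + 468 + 904 + 5214 + 202 + 3612 = 10604
Index = 10831 / 10604 × 100 = 102.1407

102.1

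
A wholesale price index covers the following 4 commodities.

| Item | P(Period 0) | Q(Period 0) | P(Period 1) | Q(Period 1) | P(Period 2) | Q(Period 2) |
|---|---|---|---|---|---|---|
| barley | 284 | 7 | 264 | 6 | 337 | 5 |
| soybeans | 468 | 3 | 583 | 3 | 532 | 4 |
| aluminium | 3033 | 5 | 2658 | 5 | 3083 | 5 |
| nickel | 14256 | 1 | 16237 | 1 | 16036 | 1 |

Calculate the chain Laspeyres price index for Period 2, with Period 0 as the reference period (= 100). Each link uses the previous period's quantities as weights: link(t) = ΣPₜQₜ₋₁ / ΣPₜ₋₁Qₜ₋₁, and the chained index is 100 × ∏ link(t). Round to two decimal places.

Link Period 0→Period 1:
ΣP(Period 1)Q(Period 0) = 264×7 + 583×3 + 2658×5 + 16237×1 = 1848 + 1749 + 13290 + 16237 = 33124
ΣP(Period 0)Q(Period 0) = 284×7 + 468×3 + 3033×5 + 14256×1 = 1988 + 1404 + 15165 + 14256 = 32813
link = 33124/32813 = 1.009478
Link Period 1→Period 2:
ΣP(Period 2)Q(Period 1) = 337×6 + 532×3 + 3083×5 + 16036×1 = 2022 + 1596 + 15415 + 16036 = 35069
ΣP(Period 1)Q(Period 1) = 264×6 + 583×3 + 2658×5 + 16237×1 = 1584 + 1749 + 13290 + 16237 = 32860
link = 35069/32860 = 1.067225
Chained index = 100 × 1.009478 × 1.067225 = 107.7340

107.73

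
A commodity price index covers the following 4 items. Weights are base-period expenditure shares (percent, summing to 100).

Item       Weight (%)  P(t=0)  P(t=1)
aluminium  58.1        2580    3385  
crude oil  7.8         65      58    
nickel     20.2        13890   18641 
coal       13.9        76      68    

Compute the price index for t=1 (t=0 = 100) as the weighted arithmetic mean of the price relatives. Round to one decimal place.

122.7

aluminium: 58.1 × (3385/2580) = 58.1 × 1.312016 = 76.2281
crude oil: 7.8 × (58/65) = 7.8 × 0.892308 = 6.9600
nickel: 20.2 × (18641/13890) = 20.2 × 1.342045 = 27.1093
coal: 13.9 × (68/76) = 13.9 × 0.894737 = 12.4368
Index = Σ wᵢ·(p₁ᵢ/p₀ᵢ) = 76.2281 + 6.9600 + 27.1093 + 12.4368 = 122.7342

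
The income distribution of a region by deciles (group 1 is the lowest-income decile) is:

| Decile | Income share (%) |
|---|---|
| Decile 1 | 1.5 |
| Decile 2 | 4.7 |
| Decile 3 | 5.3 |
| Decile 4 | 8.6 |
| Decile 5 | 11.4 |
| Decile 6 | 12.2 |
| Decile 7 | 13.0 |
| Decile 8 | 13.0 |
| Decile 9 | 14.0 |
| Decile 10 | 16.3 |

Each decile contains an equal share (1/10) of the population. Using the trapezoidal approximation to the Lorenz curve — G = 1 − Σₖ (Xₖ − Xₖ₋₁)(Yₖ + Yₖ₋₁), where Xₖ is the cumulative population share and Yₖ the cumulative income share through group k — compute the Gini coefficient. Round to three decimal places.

0.251

Cumulative income shares Yₖ: 0.0150, 0.0620, 0.1150, 0.2010, 0.3150, 0.4370, 0.5670, 0.6970, 0.8370, 1.0000
Σ (Xₖ−Xₖ₋₁)(Yₖ+Yₖ₋₁) = (1/10)(0.0150+0.0000) + (1/10)(0.0620+0.0150) + (1/10)(0.1150+0.0620) + (1/10)(0.2010+0.1150) + (1/10)(0.3150+0.2010) + (1/10)(0.4370+0.3150) + (1/10)(0.5670+0.4370) + (1/10)(0.6970+0.5670) + (1/10)(0.8370+0.6970) + (1/10)(1.0000+0.8370)
  = 0.0015 + 0.0077 + 0.0177 + 0.0316 + 0.0516 + 0.0752 + 0.1004 + 0.1264 + 0.1534 + 0.1837 = 0.7492
G = 1 − 0.7492 = 0.2508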